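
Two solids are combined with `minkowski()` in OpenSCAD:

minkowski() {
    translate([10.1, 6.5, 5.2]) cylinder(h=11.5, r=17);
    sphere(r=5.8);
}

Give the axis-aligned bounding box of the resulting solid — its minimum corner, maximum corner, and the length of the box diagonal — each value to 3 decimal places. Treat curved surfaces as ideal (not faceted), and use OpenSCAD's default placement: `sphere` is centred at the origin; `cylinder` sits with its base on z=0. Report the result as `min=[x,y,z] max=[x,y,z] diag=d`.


min=[-12.700,-16.300,-0.600] max=[32.900,29.300,22.500] diag=68.501

A = translate([10.1, 6.5, 5.2]) cylinder(h=11.5, r=17) → bbox [-6.9,-10.5,5.2] .. [27.1,23.5,16.7]
B = sphere(r=5.8) → bbox [-5.8,-5.8,-5.8] .. [5.8,5.8,5.8]
lo = A.lo+B.lo = [-6.9-5.8, -10.5-5.8, 5.2-5.8] = [-12.700,-16.300,-0.600]
hi = A.hi+B.hi = [27.1+5.8, 23.5+5.8, 16.7+5.8] = [32.900,29.300,22.500]
diag = √(45.6²+45.6²+23.1²) = √4692.33 = 68.501


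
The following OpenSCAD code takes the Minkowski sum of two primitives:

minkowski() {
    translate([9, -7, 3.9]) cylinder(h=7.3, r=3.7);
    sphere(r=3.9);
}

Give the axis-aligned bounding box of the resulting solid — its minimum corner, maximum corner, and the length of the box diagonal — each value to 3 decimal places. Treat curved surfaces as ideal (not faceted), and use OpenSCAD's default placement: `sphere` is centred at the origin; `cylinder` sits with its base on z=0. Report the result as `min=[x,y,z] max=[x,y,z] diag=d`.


min=[1.400,-14.600,0.000] max=[16.600,0.600,15.100] diag=26.270

A = translate([9, -7, 3.9]) cylinder(h=7.3, r=3.7) → bbox [5.3,-10.7,3.9] .. [12.7,-3.3,11.2]
B = sphere(r=3.9) → bbox [-3.9,-3.9,-3.9] .. [3.9,3.9,3.9]
lo = A.lo+B.lo = [5.3-3.9, -10.7-3.9, 3.9-3.9] = [1.400,-14.600,0.000]
hi = A.hi+B.hi = [12.7+3.9, -3.3+3.9, 11.2+3.9] = [16.600,0.600,15.100]
diag = √(15.2²+15.2²+15.1²) = √690.09 = 26.270


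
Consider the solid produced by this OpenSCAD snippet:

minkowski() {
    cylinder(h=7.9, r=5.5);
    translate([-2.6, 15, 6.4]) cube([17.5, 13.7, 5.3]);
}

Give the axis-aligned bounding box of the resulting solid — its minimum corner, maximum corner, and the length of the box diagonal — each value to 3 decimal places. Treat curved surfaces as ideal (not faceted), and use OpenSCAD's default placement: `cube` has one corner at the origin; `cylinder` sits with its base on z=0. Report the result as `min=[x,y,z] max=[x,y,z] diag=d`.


min=[-8.100,9.500,6.400] max=[20.400,34.200,19.600] diag=39.957

A = translate([-2.6, 15, 6.4]) cube([17.5, 13.7, 5.3]) → bbox [-2.6,15,6.4] .. [14.9,28.7,11.7]
B = cylinder(h=7.9, r=5.5) → bbox [-5.5,-5.5,0] .. [5.5,5.5,7.9]
lo = A.lo+B.lo = [-2.6-5.5, 15-5.5, 6.4+0] = [-8.100,9.500,6.400]
hi = A.hi+B.hi = [14.9+5.5, 28.7+5.5, 11.7+7.9] = [20.400,34.200,19.600]
diag = √(28.5²+24.7²+13.2²) = √1596.58 = 39.957


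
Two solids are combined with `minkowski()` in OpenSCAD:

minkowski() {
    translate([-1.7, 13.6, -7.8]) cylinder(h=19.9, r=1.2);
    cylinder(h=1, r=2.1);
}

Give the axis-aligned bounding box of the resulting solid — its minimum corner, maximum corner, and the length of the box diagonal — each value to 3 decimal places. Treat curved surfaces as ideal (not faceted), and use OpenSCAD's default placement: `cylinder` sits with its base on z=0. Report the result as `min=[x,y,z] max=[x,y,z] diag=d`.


A = translate([-1.7, 13.6, -7.8]) cylinder(h=19.9, r=1.2) → bbox [-2.9,12.4,-7.8] .. [-0.5,14.8,12.1]
B = cylinder(h=1, r=2.1) → bbox [-2.1,-2.1,0] .. [2.1,2.1,1]
lo = A.lo+B.lo = [-2.9-2.1, 12.4-2.1, -7.8+0] = [-5.000,10.300,-7.800]
hi = A.hi+B.hi = [-0.5+2.1, 14.8+2.1, 12.1+1] = [1.600,16.900,13.100]
diag = √(6.6²+6.6²+20.9²) = √523.93 = 22.890

min=[-5.000,10.300,-7.800] max=[1.600,16.900,13.100] diag=22.890


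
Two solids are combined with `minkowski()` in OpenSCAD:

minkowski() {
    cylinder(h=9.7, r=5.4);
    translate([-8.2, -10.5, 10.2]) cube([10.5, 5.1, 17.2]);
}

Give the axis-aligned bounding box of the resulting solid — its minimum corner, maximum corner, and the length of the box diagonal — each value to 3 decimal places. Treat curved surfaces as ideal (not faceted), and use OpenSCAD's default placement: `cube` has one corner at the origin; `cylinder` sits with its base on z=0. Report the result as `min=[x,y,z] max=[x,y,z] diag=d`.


A = translate([-8.2, -10.5, 10.2]) cube([10.5, 5.1, 17.2]) → bbox [-8.2,-10.5,10.2] .. [2.3,-5.4,27.4]
B = cylinder(h=9.7, r=5.4) → bbox [-5.4,-5.4,0] .. [5.4,5.4,9.7]
lo = A.lo+B.lo = [-8.2-5.4, -10.5-5.4, 10.2+0] = [-13.600,-15.900,10.200]
hi = A.hi+B.hi = [2.3+5.4, -5.4+5.4, 27.4+9.7] = [7.700,0.000,37.100]
diag = √(21.3²+15.9²+26.9²) = √1430.11 = 37.817

min=[-13.600,-15.900,10.200] max=[7.700,0.000,37.100] diag=37.817


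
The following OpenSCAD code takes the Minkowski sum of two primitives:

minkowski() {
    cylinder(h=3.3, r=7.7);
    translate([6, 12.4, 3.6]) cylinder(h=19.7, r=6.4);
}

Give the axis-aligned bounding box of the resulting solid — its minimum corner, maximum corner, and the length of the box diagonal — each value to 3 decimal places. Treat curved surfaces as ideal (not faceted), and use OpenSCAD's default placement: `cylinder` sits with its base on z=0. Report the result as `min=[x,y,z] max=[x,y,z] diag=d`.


min=[-8.100,-1.700,3.600] max=[20.100,26.500,26.600] diag=46.038

A = translate([6, 12.4, 3.6]) cylinder(h=19.7, r=6.4) → bbox [-0.4,6,3.6] .. [12.4,18.8,23.3]
B = cylinder(h=3.3, r=7.7) → bbox [-7.7,-7.7,0] .. [7.7,7.7,3.3]
lo = A.lo+B.lo = [-0.4-7.7, 6-7.7, 3.6+0] = [-8.100,-1.700,3.600]
hi = A.hi+B.hi = [12.4+7.7, 18.8+7.7, 23.3+3.3] = [20.100,26.500,26.600]
diag = √(28.2²+28.2²+23²) = √2119.48 = 46.038


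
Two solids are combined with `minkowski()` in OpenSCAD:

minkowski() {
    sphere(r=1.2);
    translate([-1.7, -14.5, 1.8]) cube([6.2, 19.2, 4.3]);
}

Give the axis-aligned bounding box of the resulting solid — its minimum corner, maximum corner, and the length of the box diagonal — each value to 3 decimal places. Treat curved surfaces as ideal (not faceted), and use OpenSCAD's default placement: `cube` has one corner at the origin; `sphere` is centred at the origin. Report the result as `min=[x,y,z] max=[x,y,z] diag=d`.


min=[-2.900,-15.700,0.600] max=[5.700,5.900,7.300] diag=24.195

A = translate([-1.7, -14.5, 1.8]) cube([6.2, 19.2, 4.3]) → bbox [-1.7,-14.5,1.8] .. [4.5,4.7,6.1]
B = sphere(r=1.2) → bbox [-1.2,-1.2,-1.2] .. [1.2,1.2,1.2]
lo = A.lo+B.lo = [-1.7-1.2, -14.5-1.2, 1.8-1.2] = [-2.900,-15.700,0.600]
hi = A.hi+B.hi = [4.5+1.2, 4.7+1.2, 6.1+1.2] = [5.700,5.900,7.300]
diag = √(8.6²+21.6²+6.7²) = √585.41 = 24.195


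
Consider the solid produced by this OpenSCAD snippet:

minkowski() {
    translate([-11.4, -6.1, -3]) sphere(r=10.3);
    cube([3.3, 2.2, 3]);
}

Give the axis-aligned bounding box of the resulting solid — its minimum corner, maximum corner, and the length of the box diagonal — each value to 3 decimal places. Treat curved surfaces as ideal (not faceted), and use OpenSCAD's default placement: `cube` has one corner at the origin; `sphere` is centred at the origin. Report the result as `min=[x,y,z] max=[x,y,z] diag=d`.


min=[-21.700,-16.400,-13.300] max=[2.200,6.400,10.300] diag=40.596

A = translate([-11.4, -6.1, -3]) sphere(r=10.3) → bbox [-21.7,-16.4,-13.3] .. [-1.1,4.2,7.3]
B = cube([3.3, 2.2, 3]) → bbox [0,0,0] .. [3.3,2.2,3]
lo = A.lo+B.lo = [-21.7+0, -16.4+0, -13.3+0] = [-21.700,-16.400,-13.300]
hi = A.hi+B.hi = [-1.1+3.3, 4.2+2.2, 7.3+3] = [2.200,6.400,10.300]
diag = √(23.9²+22.8²+23.6²) = √1648.01 = 40.596


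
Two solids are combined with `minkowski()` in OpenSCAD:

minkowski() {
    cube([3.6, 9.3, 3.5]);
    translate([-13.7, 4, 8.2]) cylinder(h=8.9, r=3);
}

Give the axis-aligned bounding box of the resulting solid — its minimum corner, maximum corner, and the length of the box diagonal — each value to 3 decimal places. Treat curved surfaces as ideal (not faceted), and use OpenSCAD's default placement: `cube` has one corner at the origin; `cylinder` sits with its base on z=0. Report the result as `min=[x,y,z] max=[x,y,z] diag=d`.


A = translate([-13.7, 4, 8.2]) cylinder(h=8.9, r=3) → bbox [-16.7,1,8.2] .. [-10.7,7,17.1]
B = cube([3.6, 9.3, 3.5]) → bbox [0,0,0] .. [3.6,9.3,3.5]
lo = A.lo+B.lo = [-16.7+0, 1+0, 8.2+0] = [-16.700,1.000,8.200]
hi = A.hi+B.hi = [-10.7+3.6, 7+9.3, 17.1+3.5] = [-7.100,16.300,20.600]
diag = √(9.6²+15.3²+12.4²) = √480.01 = 21.909

min=[-16.700,1.000,8.200] max=[-7.100,16.300,20.600] diag=21.909


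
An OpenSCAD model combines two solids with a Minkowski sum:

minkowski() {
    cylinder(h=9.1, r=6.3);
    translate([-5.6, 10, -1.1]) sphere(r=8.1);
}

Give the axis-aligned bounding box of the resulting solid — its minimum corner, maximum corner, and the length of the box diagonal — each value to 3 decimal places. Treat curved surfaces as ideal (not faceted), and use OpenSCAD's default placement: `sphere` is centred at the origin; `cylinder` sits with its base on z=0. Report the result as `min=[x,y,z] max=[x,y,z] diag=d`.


A = translate([-5.6, 10, -1.1]) sphere(r=8.1) → bbox [-13.7,1.9,-9.2] .. [2.5,18.1,7]
B = cylinder(h=9.1, r=6.3) → bbox [-6.3,-6.3,0] .. [6.3,6.3,9.1]
lo = A.lo+B.lo = [-13.7-6.3, 1.9-6.3, -9.2+0] = [-20.000,-4.400,-9.200]
hi = A.hi+B.hi = [2.5+6.3, 18.1+6.3, 7+9.1] = [8.800,24.400,16.100]
diag = √(28.8²+28.8²+25.3²) = √2298.97 = 47.948

min=[-20.000,-4.400,-9.200] max=[8.800,24.400,16.100] diag=47.948


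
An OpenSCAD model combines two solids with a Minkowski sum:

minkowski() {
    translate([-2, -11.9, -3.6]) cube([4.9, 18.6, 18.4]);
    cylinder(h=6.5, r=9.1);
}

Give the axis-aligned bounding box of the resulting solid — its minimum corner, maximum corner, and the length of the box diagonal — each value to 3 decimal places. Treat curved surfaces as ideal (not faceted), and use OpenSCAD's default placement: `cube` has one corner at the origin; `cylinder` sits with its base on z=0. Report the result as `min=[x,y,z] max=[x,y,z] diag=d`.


A = translate([-2, -11.9, -3.6]) cube([4.9, 18.6, 18.4]) → bbox [-2,-11.9,-3.6] .. [2.9,6.7,14.8]
B = cylinder(h=6.5, r=9.1) → bbox [-9.1,-9.1,0] .. [9.1,9.1,6.5]
lo = A.lo+B.lo = [-2-9.1, -11.9-9.1, -3.6+0] = [-11.100,-21.000,-3.600]
hi = A.hi+B.hi = [2.9+9.1, 6.7+9.1, 14.8+6.5] = [12.000,15.800,21.300]
diag = √(23.1²+36.8²+24.9²) = √2507.86 = 50.079

min=[-11.100,-21.000,-3.600] max=[12.000,15.800,21.300] diag=50.079


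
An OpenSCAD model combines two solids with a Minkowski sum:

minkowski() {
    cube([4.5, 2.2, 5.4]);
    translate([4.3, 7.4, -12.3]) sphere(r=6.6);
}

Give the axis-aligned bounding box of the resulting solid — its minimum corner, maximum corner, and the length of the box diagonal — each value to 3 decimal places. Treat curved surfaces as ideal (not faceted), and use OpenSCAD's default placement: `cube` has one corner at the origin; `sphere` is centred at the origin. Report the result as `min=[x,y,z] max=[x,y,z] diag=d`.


A = translate([4.3, 7.4, -12.3]) sphere(r=6.6) → bbox [-2.3,0.8,-18.9] .. [10.9,14,-5.7]
B = cube([4.5, 2.2, 5.4]) → bbox [0,0,0] .. [4.5,2.2,5.4]
lo = A.lo+B.lo = [-2.3+0, 0.8+0, -18.9+0] = [-2.300,0.800,-18.900]
hi = A.hi+B.hi = [10.9+4.5, 14+2.2, -5.7+5.4] = [15.400,16.200,-0.300]
diag = √(17.7²+15.4²+18.6²) = √896.41 = 29.940

min=[-2.300,0.800,-18.900] max=[15.400,16.200,-0.300] diag=29.940


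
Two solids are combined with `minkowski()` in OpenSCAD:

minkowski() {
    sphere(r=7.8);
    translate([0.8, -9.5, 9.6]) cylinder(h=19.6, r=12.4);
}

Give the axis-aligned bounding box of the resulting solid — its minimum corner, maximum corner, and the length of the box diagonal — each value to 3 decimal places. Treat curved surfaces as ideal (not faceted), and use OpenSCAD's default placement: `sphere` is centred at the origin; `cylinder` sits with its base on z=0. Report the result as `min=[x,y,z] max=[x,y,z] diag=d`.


min=[-19.400,-29.700,1.800] max=[21.000,10.700,37.000] diag=67.107

A = translate([0.8, -9.5, 9.6]) cylinder(h=19.6, r=12.4) → bbox [-11.6,-21.9,9.6] .. [13.2,2.9,29.2]
B = sphere(r=7.8) → bbox [-7.8,-7.8,-7.8] .. [7.8,7.8,7.8]
lo = A.lo+B.lo = [-11.6-7.8, -21.9-7.8, 9.6-7.8] = [-19.400,-29.700,1.800]
hi = A.hi+B.hi = [13.2+7.8, 2.9+7.8, 29.2+7.8] = [21.000,10.700,37.000]
diag = √(40.4²+40.4²+35.2²) = √4503.36 = 67.107


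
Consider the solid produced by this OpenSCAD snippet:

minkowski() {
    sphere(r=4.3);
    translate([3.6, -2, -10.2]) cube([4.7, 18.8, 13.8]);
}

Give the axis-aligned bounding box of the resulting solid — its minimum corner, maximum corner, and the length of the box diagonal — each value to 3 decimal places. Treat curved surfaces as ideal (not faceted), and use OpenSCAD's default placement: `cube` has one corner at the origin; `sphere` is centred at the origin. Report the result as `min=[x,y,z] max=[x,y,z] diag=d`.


min=[-0.700,-6.300,-14.500] max=[12.600,21.100,7.900] diag=37.808

A = translate([3.6, -2, -10.2]) cube([4.7, 18.8, 13.8]) → bbox [3.6,-2,-10.2] .. [8.3,16.8,3.6]
B = sphere(r=4.3) → bbox [-4.3,-4.3,-4.3] .. [4.3,4.3,4.3]
lo = A.lo+B.lo = [3.6-4.3, -2-4.3, -10.2-4.3] = [-0.700,-6.300,-14.500]
hi = A.hi+B.hi = [8.3+4.3, 16.8+4.3, 3.6+4.3] = [12.600,21.100,7.900]
diag = √(13.3²+27.4²+22.4²) = √1429.41 = 37.808


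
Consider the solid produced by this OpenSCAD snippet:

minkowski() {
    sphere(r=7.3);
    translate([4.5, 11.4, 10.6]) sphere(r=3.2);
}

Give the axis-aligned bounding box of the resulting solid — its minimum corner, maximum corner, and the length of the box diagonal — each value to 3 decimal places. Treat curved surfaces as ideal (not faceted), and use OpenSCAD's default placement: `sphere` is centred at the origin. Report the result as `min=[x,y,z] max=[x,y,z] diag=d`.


A = translate([4.5, 11.4, 10.6]) sphere(r=3.2) → bbox [1.3,8.2,7.4] .. [7.7,14.6,13.8]
B = sphere(r=7.3) → bbox [-7.3,-7.3,-7.3] .. [7.3,7.3,7.3]
lo = A.lo+B.lo = [1.3-7.3, 8.2-7.3, 7.4-7.3] = [-6.000,0.900,0.100]
hi = A.hi+B.hi = [7.7+7.3, 14.6+7.3, 13.8+7.3] = [15.000,21.900,21.100]
diag = √(21²+21²+21²) = √1323 = 36.373

min=[-6.000,0.900,0.100] max=[15.000,21.900,21.100] diag=36.373


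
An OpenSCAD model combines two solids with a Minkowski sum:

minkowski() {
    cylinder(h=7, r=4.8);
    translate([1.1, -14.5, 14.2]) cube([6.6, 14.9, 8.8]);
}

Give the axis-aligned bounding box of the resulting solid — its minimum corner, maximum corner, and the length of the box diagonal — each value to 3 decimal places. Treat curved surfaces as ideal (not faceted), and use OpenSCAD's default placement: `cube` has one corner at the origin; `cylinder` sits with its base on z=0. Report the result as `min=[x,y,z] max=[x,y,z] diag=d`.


A = translate([1.1, -14.5, 14.2]) cube([6.6, 14.9, 8.8]) → bbox [1.1,-14.5,14.2] .. [7.7,0.4,23]
B = cylinder(h=7, r=4.8) → bbox [-4.8,-4.8,0] .. [4.8,4.8,7]
lo = A.lo+B.lo = [1.1-4.8, -14.5-4.8, 14.2+0] = [-3.700,-19.300,14.200]
hi = A.hi+B.hi = [7.7+4.8, 0.4+4.8, 23+7] = [12.500,5.200,30.000]
diag = √(16.2²+24.5²+15.8²) = √1112.33 = 33.352

min=[-3.700,-19.300,14.200] max=[12.500,5.200,30.000] diag=33.352


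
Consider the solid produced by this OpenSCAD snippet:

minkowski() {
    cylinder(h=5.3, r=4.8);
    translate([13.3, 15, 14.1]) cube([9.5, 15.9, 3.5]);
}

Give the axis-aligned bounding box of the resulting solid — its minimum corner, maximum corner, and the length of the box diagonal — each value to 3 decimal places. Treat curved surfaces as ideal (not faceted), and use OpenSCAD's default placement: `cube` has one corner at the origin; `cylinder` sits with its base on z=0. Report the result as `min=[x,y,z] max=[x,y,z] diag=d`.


min=[8.500,10.200,14.100] max=[27.600,35.700,22.900] diag=33.053

A = translate([13.3, 15, 14.1]) cube([9.5, 15.9, 3.5]) → bbox [13.3,15,14.1] .. [22.8,30.9,17.6]
B = cylinder(h=5.3, r=4.8) → bbox [-4.8,-4.8,0] .. [4.8,4.8,5.3]
lo = A.lo+B.lo = [13.3-4.8, 15-4.8, 14.1+0] = [8.500,10.200,14.100]
hi = A.hi+B.hi = [22.8+4.8, 30.9+4.8, 17.6+5.3] = [27.600,35.700,22.900]
diag = √(19.1²+25.5²+8.8²) = √1092.5 = 33.053


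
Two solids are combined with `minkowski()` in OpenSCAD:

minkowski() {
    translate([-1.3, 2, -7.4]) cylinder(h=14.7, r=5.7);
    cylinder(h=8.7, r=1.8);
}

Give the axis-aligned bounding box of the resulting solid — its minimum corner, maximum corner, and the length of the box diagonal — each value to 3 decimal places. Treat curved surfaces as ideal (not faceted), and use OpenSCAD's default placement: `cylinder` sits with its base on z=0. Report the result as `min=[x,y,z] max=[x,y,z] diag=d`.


A = translate([-1.3, 2, -7.4]) cylinder(h=14.7, r=5.7) → bbox [-7,-3.7,-7.4] .. [4.4,7.7,7.3]
B = cylinder(h=8.7, r=1.8) → bbox [-1.8,-1.8,0] .. [1.8,1.8,8.7]
lo = A.lo+B.lo = [-7-1.8, -3.7-1.8, -7.4+0] = [-8.800,-5.500,-7.400]
hi = A.hi+B.hi = [4.4+1.8, 7.7+1.8, 7.3+8.7] = [6.200,9.500,16.000]
diag = √(15²+15²+23.4²) = √997.56 = 31.584

min=[-8.800,-5.500,-7.400] max=[6.200,9.500,16.000] diag=31.584


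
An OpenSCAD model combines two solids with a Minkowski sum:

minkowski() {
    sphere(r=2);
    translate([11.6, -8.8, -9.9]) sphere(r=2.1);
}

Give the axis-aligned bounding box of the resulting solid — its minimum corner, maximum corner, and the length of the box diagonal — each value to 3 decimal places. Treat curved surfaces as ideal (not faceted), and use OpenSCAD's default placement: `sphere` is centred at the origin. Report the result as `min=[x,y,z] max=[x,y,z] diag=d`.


min=[7.500,-12.900,-14.000] max=[15.700,-4.700,-5.800] diag=14.203

A = translate([11.6, -8.8, -9.9]) sphere(r=2.1) → bbox [9.5,-10.9,-12] .. [13.7,-6.7,-7.8]
B = sphere(r=2) → bbox [-2,-2,-2] .. [2,2,2]
lo = A.lo+B.lo = [9.5-2, -10.9-2, -12-2] = [7.500,-12.900,-14.000]
hi = A.hi+B.hi = [13.7+2, -6.7+2, -7.8+2] = [15.700,-4.700,-5.800]
diag = √(8.2²+8.2²+8.2²) = √201.72 = 14.203


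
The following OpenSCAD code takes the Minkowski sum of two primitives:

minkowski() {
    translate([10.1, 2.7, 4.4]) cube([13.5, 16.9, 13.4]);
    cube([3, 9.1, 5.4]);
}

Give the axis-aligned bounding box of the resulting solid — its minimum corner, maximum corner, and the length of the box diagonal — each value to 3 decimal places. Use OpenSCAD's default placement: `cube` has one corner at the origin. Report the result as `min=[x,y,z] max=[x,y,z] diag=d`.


min=[10.100,2.700,4.400] max=[26.600,28.700,23.200] diag=36.079

A = translate([10.1, 2.7, 4.4]) cube([13.5, 16.9, 13.4]) → bbox [10.1,2.7,4.4] .. [23.6,19.6,17.8]
B = cube([3, 9.1, 5.4]) → bbox [0,0,0] .. [3,9.1,5.4]
lo = A.lo+B.lo = [10.1+0, 2.7+0, 4.4+0] = [10.100,2.700,4.400]
hi = A.hi+B.hi = [23.6+3, 19.6+9.1, 17.8+5.4] = [26.600,28.700,23.200]
diag = √(16.5²+26²+18.8²) = √1301.69 = 36.079


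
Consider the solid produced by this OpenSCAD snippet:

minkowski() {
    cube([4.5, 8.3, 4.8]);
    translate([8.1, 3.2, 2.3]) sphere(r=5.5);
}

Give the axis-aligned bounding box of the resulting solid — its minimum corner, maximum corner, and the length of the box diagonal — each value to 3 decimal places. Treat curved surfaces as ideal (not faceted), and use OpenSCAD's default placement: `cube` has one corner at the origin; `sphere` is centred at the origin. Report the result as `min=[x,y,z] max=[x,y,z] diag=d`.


min=[2.600,-2.300,-3.200] max=[18.100,17.000,12.600] diag=29.366

A = translate([8.1, 3.2, 2.3]) sphere(r=5.5) → bbox [2.6,-2.3,-3.2] .. [13.6,8.7,7.8]
B = cube([4.5, 8.3, 4.8]) → bbox [0,0,0] .. [4.5,8.3,4.8]
lo = A.lo+B.lo = [2.6+0, -2.3+0, -3.2+0] = [2.600,-2.300,-3.200]
hi = A.hi+B.hi = [13.6+4.5, 8.7+8.3, 7.8+4.8] = [18.100,17.000,12.600]
diag = √(15.5²+19.3²+15.8²) = √862.38 = 29.366


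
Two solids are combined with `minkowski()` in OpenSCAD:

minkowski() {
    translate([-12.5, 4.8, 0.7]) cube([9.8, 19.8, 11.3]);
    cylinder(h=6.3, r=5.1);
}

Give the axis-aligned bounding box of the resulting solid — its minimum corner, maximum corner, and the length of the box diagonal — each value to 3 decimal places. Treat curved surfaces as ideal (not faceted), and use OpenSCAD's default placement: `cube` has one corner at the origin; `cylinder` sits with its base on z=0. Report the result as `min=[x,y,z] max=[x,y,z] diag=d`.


min=[-17.600,-0.300,0.700] max=[2.400,29.700,18.300] diag=40.122

A = translate([-12.5, 4.8, 0.7]) cube([9.8, 19.8, 11.3]) → bbox [-12.5,4.8,0.7] .. [-2.7,24.6,12]
B = cylinder(h=6.3, r=5.1) → bbox [-5.1,-5.1,0] .. [5.1,5.1,6.3]
lo = A.lo+B.lo = [-12.5-5.1, 4.8-5.1, 0.7+0] = [-17.600,-0.300,0.700]
hi = A.hi+B.hi = [-2.7+5.1, 24.6+5.1, 12+6.3] = [2.400,29.700,18.300]
diag = √(20²+30²+17.6²) = √1609.76 = 40.122


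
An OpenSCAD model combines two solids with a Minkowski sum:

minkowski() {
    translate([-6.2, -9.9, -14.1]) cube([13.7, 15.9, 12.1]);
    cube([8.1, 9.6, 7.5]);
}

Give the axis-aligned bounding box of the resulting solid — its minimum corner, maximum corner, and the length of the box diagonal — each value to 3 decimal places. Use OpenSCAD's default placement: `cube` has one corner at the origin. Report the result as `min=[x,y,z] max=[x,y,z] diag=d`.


A = translate([-6.2, -9.9, -14.1]) cube([13.7, 15.9, 12.1]) → bbox [-6.2,-9.9,-14.1] .. [7.5,6,-2]
B = cube([8.1, 9.6, 7.5]) → bbox [0,0,0] .. [8.1,9.6,7.5]
lo = A.lo+B.lo = [-6.2+0, -9.9+0, -14.1+0] = [-6.200,-9.900,-14.100]
hi = A.hi+B.hi = [7.5+8.1, 6+9.6, -2+7.5] = [15.600,15.600,5.500]
diag = √(21.8²+25.5²+19.6²) = √1509.65 = 38.854

min=[-6.200,-9.900,-14.100] max=[15.600,15.600,5.500] diag=38.854


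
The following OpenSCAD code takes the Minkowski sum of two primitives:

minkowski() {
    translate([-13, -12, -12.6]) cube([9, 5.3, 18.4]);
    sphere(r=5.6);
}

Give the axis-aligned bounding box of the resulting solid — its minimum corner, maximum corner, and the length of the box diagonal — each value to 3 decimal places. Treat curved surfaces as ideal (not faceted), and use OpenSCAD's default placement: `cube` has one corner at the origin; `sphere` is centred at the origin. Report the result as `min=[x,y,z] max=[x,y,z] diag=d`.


min=[-18.600,-17.600,-18.200] max=[1.600,-1.100,11.400] diag=39.452

A = translate([-13, -12, -12.6]) cube([9, 5.3, 18.4]) → bbox [-13,-12,-12.6] .. [-4,-6.7,5.8]
B = sphere(r=5.6) → bbox [-5.6,-5.6,-5.6] .. [5.6,5.6,5.6]
lo = A.lo+B.lo = [-13-5.6, -12-5.6, -12.6-5.6] = [-18.600,-17.600,-18.200]
hi = A.hi+B.hi = [-4+5.6, -6.7+5.6, 5.8+5.6] = [1.600,-1.100,11.400]
diag = √(20.2²+16.5²+29.6²) = √1556.45 = 39.452


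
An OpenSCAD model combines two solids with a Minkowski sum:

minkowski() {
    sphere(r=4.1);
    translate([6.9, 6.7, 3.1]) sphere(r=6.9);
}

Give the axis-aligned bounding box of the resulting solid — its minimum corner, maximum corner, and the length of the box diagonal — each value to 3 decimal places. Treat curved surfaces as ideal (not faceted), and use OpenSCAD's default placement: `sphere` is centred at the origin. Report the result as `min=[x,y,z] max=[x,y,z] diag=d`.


min=[-4.100,-4.300,-7.900] max=[17.900,17.700,14.100] diag=38.105

A = translate([6.9, 6.7, 3.1]) sphere(r=6.9) → bbox [0,-0.2,-3.8] .. [13.8,13.6,10]
B = sphere(r=4.1) → bbox [-4.1,-4.1,-4.1] .. [4.1,4.1,4.1]
lo = A.lo+B.lo = [0-4.1, -0.2-4.1, -3.8-4.1] = [-4.100,-4.300,-7.900]
hi = A.hi+B.hi = [13.8+4.1, 13.6+4.1, 10+4.1] = [17.900,17.700,14.100]
diag = √(22²+22²+22²) = √1452 = 38.105


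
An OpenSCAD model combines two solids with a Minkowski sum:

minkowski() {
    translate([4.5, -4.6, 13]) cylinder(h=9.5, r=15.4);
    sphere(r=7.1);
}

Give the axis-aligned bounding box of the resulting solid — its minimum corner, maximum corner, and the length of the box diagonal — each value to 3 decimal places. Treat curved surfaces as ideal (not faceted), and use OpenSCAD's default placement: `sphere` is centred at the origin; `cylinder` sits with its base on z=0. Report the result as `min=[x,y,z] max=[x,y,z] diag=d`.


min=[-18.000,-27.100,5.900] max=[27.000,17.900,29.600] diag=67.909

A = translate([4.5, -4.6, 13]) cylinder(h=9.5, r=15.4) → bbox [-10.9,-20,13] .. [19.9,10.8,22.5]
B = sphere(r=7.1) → bbox [-7.1,-7.1,-7.1] .. [7.1,7.1,7.1]
lo = A.lo+B.lo = [-10.9-7.1, -20-7.1, 13-7.1] = [-18.000,-27.100,5.900]
hi = A.hi+B.hi = [19.9+7.1, 10.8+7.1, 22.5+7.1] = [27.000,17.900,29.600]
diag = √(45²+45²+23.7²) = √4611.69 = 67.909


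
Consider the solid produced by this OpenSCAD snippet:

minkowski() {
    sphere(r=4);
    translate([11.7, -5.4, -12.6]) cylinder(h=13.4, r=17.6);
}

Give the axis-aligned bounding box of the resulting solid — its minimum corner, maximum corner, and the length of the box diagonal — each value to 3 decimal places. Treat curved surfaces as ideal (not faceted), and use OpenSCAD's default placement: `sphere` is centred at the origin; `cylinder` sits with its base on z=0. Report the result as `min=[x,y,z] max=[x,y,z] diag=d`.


min=[-9.900,-27.000,-16.600] max=[33.300,16.200,4.800] diag=64.734

A = translate([11.7, -5.4, -12.6]) cylinder(h=13.4, r=17.6) → bbox [-5.9,-23,-12.6] .. [29.3,12.2,0.8]
B = sphere(r=4) → bbox [-4,-4,-4] .. [4,4,4]
lo = A.lo+B.lo = [-5.9-4, -23-4, -12.6-4] = [-9.900,-27.000,-16.600]
hi = A.hi+B.hi = [29.3+4, 12.2+4, 0.8+4] = [33.300,16.200,4.800]
diag = √(43.2²+43.2²+21.4²) = √4190.44 = 64.734


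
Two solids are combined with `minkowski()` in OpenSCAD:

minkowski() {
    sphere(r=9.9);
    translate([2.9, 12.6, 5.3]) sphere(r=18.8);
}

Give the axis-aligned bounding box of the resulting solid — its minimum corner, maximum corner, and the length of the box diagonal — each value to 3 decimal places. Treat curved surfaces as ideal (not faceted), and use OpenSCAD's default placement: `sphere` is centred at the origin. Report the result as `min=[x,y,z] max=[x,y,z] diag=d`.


A = translate([2.9, 12.6, 5.3]) sphere(r=18.8) → bbox [-15.9,-6.2,-13.5] .. [21.7,31.4,24.1]
B = sphere(r=9.9) → bbox [-9.9,-9.9,-9.9] .. [9.9,9.9,9.9]
lo = A.lo+B.lo = [-15.9-9.9, -6.2-9.9, -13.5-9.9] = [-25.800,-16.100,-23.400]
hi = A.hi+B.hi = [21.7+9.9, 31.4+9.9, 24.1+9.9] = [31.600,41.300,34.000]
diag = √(57.4²+57.4²+57.4²) = √9884.28 = 99.420

min=[-25.800,-16.100,-23.400] max=[31.600,41.300,34.000] diag=99.420


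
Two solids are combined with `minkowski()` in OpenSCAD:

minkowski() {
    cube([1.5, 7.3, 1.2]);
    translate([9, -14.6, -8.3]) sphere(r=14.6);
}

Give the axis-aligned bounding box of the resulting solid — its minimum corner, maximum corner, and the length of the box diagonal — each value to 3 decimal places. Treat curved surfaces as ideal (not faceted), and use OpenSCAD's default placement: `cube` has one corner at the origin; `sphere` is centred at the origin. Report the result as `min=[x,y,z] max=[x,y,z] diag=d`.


min=[-5.600,-29.200,-22.900] max=[25.100,7.300,7.500] diag=56.559

A = translate([9, -14.6, -8.3]) sphere(r=14.6) → bbox [-5.6,-29.2,-22.9] .. [23.6,0,6.3]
B = cube([1.5, 7.3, 1.2]) → bbox [0,0,0] .. [1.5,7.3,1.2]
lo = A.lo+B.lo = [-5.6+0, -29.2+0, -22.9+0] = [-5.600,-29.200,-22.900]
hi = A.hi+B.hi = [23.6+1.5, 0+7.3, 6.3+1.2] = [25.100,7.300,7.500]
diag = √(30.7²+36.5²+30.4²) = √3198.9 = 56.559


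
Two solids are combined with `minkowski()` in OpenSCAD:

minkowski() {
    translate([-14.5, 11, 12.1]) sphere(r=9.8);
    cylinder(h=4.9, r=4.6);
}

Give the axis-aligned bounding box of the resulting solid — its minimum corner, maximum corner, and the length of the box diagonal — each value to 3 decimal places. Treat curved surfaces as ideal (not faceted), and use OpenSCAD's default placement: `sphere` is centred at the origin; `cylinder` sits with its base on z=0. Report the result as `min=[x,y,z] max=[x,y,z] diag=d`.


min=[-28.900,-3.400,2.300] max=[-0.100,25.400,26.800] diag=47.530

A = translate([-14.5, 11, 12.1]) sphere(r=9.8) → bbox [-24.3,1.2,2.3] .. [-4.7,20.8,21.9]
B = cylinder(h=4.9, r=4.6) → bbox [-4.6,-4.6,0] .. [4.6,4.6,4.9]
lo = A.lo+B.lo = [-24.3-4.6, 1.2-4.6, 2.3+0] = [-28.900,-3.400,2.300]
hi = A.hi+B.hi = [-4.7+4.6, 20.8+4.6, 21.9+4.9] = [-0.100,25.400,26.800]
diag = √(28.8²+28.8²+24.5²) = √2259.13 = 47.530


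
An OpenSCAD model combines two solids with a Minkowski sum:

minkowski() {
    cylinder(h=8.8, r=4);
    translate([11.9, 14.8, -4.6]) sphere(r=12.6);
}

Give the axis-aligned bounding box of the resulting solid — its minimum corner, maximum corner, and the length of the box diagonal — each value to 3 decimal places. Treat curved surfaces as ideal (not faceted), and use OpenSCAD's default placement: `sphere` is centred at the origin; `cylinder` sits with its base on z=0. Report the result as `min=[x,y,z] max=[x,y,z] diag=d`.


min=[-4.700,-1.800,-17.200] max=[28.500,31.400,16.800] diag=57.970

A = translate([11.9, 14.8, -4.6]) sphere(r=12.6) → bbox [-0.7,2.2,-17.2] .. [24.5,27.4,8]
B = cylinder(h=8.8, r=4) → bbox [-4,-4,0] .. [4,4,8.8]
lo = A.lo+B.lo = [-0.7-4, 2.2-4, -17.2+0] = [-4.700,-1.800,-17.200]
hi = A.hi+B.hi = [24.5+4, 27.4+4, 8+8.8] = [28.500,31.400,16.800]
diag = √(33.2²+33.2²+34²) = √3360.48 = 57.970


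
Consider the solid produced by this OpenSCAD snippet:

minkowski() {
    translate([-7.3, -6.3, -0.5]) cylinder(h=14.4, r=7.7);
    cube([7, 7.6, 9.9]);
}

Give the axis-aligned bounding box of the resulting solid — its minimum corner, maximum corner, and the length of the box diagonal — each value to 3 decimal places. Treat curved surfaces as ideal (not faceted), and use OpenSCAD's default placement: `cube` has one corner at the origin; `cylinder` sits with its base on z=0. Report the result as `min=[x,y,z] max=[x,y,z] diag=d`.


A = translate([-7.3, -6.3, -0.5]) cylinder(h=14.4, r=7.7) → bbox [-15,-14,-0.5] .. [0.4,1.4,13.9]
B = cube([7, 7.6, 9.9]) → bbox [0,0,0] .. [7,7.6,9.9]
lo = A.lo+B.lo = [-15+0, -14+0, -0.5+0] = [-15.000,-14.000,-0.500]
hi = A.hi+B.hi = [0.4+7, 1.4+7.6, 13.9+9.9] = [7.400,9.000,23.800]
diag = √(22.4²+23²+24.3²) = √1621.25 = 40.265

min=[-15.000,-14.000,-0.500] max=[7.400,9.000,23.800] diag=40.265


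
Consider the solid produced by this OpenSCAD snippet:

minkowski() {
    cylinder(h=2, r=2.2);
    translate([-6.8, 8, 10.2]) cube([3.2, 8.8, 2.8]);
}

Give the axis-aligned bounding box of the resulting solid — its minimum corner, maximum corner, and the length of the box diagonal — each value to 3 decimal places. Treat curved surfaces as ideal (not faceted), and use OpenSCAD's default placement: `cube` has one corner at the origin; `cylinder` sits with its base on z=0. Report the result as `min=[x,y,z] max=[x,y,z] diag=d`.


A = translate([-6.8, 8, 10.2]) cube([3.2, 8.8, 2.8]) → bbox [-6.8,8,10.2] .. [-3.6,16.8,13]
B = cylinder(h=2, r=2.2) → bbox [-2.2,-2.2,0] .. [2.2,2.2,2]
lo = A.lo+B.lo = [-6.8-2.2, 8-2.2, 10.2+0] = [-9.000,5.800,10.200]
hi = A.hi+B.hi = [-3.6+2.2, 16.8+2.2, 13+2] = [-1.400,19.000,15.000]
diag = √(7.6²+13.2²+4.8²) = √255.04 = 15.970

min=[-9.000,5.800,10.200] max=[-1.400,19.000,15.000] diag=15.970


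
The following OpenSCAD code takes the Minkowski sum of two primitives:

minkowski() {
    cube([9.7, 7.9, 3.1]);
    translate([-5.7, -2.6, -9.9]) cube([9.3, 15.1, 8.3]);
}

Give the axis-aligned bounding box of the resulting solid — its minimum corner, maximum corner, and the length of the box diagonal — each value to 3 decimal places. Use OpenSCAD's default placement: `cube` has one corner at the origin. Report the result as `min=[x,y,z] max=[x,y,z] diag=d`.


A = translate([-5.7, -2.6, -9.9]) cube([9.3, 15.1, 8.3]) → bbox [-5.7,-2.6,-9.9] .. [3.6,12.5,-1.6]
B = cube([9.7, 7.9, 3.1]) → bbox [0,0,0] .. [9.7,7.9,3.1]
lo = A.lo+B.lo = [-5.7+0, -2.6+0, -9.9+0] = [-5.700,-2.600,-9.900]
hi = A.hi+B.hi = [3.6+9.7, 12.5+7.9, -1.6+3.1] = [13.300,20.400,1.500]
diag = √(19²+23²+11.4²) = √1019.96 = 31.937

min=[-5.700,-2.600,-9.900] max=[13.300,20.400,1.500] diag=31.937


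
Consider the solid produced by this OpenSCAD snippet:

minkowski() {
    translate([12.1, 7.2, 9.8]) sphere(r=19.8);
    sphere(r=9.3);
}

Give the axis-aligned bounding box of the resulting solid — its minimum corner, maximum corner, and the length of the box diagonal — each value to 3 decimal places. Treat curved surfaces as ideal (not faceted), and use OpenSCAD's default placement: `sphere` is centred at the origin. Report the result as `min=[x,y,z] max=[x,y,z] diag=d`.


min=[-17.000,-21.900,-19.300] max=[41.200,36.300,38.900] diag=100.805

A = translate([12.1, 7.2, 9.8]) sphere(r=19.8) → bbox [-7.7,-12.6,-10] .. [31.9,27,29.6]
B = sphere(r=9.3) → bbox [-9.3,-9.3,-9.3] .. [9.3,9.3,9.3]
lo = A.lo+B.lo = [-7.7-9.3, -12.6-9.3, -10-9.3] = [-17.000,-21.900,-19.300]
hi = A.hi+B.hi = [31.9+9.3, 27+9.3, 29.6+9.3] = [41.200,36.300,38.900]
diag = √(58.2²+58.2²+58.2²) = √10161.7 = 100.805


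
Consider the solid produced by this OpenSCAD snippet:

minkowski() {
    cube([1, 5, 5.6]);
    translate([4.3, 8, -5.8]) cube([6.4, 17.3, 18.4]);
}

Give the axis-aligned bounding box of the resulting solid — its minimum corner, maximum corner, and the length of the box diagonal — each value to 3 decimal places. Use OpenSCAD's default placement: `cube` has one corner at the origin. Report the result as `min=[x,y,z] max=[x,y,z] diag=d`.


min=[4.300,8.000,-5.800] max=[11.700,30.300,18.200] diag=33.586

A = translate([4.3, 8, -5.8]) cube([6.4, 17.3, 18.4]) → bbox [4.3,8,-5.8] .. [10.7,25.3,12.6]
B = cube([1, 5, 5.6]) → bbox [0,0,0] .. [1,5,5.6]
lo = A.lo+B.lo = [4.3+0, 8+0, -5.8+0] = [4.300,8.000,-5.800]
hi = A.hi+B.hi = [10.7+1, 25.3+5, 12.6+5.6] = [11.700,30.300,18.200]
diag = √(7.4²+22.3²+24²) = √1128.05 = 33.586


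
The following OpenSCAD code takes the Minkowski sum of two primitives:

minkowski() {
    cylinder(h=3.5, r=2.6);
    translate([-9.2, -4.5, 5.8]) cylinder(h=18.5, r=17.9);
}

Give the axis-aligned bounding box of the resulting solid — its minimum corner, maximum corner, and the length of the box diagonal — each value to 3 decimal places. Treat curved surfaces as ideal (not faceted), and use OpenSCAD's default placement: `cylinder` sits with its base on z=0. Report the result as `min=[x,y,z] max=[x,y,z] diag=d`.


A = translate([-9.2, -4.5, 5.8]) cylinder(h=18.5, r=17.9) → bbox [-27.1,-22.4,5.8] .. [8.7,13.4,24.3]
B = cylinder(h=3.5, r=2.6) → bbox [-2.6,-2.6,0] .. [2.6,2.6,3.5]
lo = A.lo+B.lo = [-27.1-2.6, -22.4-2.6, 5.8+0] = [-29.700,-25.000,5.800]
hi = A.hi+B.hi = [8.7+2.6, 13.4+2.6, 24.3+3.5] = [11.300,16.000,27.800]
diag = √(41²+41²+22²) = √3846 = 62.016

min=[-29.700,-25.000,5.800] max=[11.300,16.000,27.800] diag=62.016


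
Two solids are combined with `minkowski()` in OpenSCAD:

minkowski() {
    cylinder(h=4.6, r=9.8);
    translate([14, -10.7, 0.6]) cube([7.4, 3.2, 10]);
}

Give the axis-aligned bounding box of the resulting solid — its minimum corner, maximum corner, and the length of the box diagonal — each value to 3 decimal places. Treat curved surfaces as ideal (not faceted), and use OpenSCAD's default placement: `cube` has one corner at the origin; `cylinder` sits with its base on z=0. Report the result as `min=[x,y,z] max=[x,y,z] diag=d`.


min=[4.200,-20.500,0.600] max=[31.200,2.300,15.200] diag=38.236

A = translate([14, -10.7, 0.6]) cube([7.4, 3.2, 10]) → bbox [14,-10.7,0.6] .. [21.4,-7.5,10.6]
B = cylinder(h=4.6, r=9.8) → bbox [-9.8,-9.8,0] .. [9.8,9.8,4.6]
lo = A.lo+B.lo = [14-9.8, -10.7-9.8, 0.6+0] = [4.200,-20.500,0.600]
hi = A.hi+B.hi = [21.4+9.8, -7.5+9.8, 10.6+4.6] = [31.200,2.300,15.200]
diag = √(27²+22.8²+14.6²) = √1462 = 38.236


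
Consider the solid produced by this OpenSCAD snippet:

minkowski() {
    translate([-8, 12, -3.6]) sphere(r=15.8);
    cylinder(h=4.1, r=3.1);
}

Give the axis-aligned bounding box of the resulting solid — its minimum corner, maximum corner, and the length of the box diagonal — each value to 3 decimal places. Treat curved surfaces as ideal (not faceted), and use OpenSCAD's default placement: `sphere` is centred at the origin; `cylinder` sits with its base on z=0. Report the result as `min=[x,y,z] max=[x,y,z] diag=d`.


A = translate([-8, 12, -3.6]) sphere(r=15.8) → bbox [-23.8,-3.8,-19.4] .. [7.8,27.8,12.2]
B = cylinder(h=4.1, r=3.1) → bbox [-3.1,-3.1,0] .. [3.1,3.1,4.1]
lo = A.lo+B.lo = [-23.8-3.1, -3.8-3.1, -19.4+0] = [-26.900,-6.900,-19.400]
hi = A.hi+B.hi = [7.8+3.1, 27.8+3.1, 12.2+4.1] = [10.900,30.900,16.300]
diag = √(37.8²+37.8²+35.7²) = √4132.17 = 64.282

min=[-26.900,-6.900,-19.400] max=[10.900,30.900,16.300] diag=64.282


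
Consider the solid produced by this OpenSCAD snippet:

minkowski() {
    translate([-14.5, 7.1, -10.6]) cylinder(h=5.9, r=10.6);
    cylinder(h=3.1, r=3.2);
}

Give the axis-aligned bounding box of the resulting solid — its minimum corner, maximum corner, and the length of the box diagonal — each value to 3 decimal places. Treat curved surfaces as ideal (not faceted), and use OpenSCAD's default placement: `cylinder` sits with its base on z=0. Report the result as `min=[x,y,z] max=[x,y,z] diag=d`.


A = translate([-14.5, 7.1, -10.6]) cylinder(h=5.9, r=10.6) → bbox [-25.1,-3.5,-10.6] .. [-3.9,17.7,-4.7]
B = cylinder(h=3.1, r=3.2) → bbox [-3.2,-3.2,0] .. [3.2,3.2,3.1]
lo = A.lo+B.lo = [-25.1-3.2, -3.5-3.2, -10.6+0] = [-28.300,-6.700,-10.600]
hi = A.hi+B.hi = [-3.9+3.2, 17.7+3.2, -4.7+3.1] = [-0.700,20.900,-1.600]
diag = √(27.6²+27.6²+9²) = √1604.52 = 40.056

min=[-28.300,-6.700,-10.600] max=[-0.700,20.900,-1.600] diag=40.056


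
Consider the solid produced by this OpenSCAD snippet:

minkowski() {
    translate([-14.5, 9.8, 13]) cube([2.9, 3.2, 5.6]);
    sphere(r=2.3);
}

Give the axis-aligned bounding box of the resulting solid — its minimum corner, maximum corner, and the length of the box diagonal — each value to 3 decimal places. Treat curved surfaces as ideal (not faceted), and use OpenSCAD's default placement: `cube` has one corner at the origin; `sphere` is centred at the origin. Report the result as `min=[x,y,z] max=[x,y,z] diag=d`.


min=[-16.800,7.500,10.700] max=[-9.300,15.300,20.900] diag=14.870

A = translate([-14.5, 9.8, 13]) cube([2.9, 3.2, 5.6]) → bbox [-14.5,9.8,13] .. [-11.6,13,18.6]
B = sphere(r=2.3) → bbox [-2.3,-2.3,-2.3] .. [2.3,2.3,2.3]
lo = A.lo+B.lo = [-14.5-2.3, 9.8-2.3, 13-2.3] = [-16.800,7.500,10.700]
hi = A.hi+B.hi = [-11.6+2.3, 13+2.3, 18.6+2.3] = [-9.300,15.300,20.900]
diag = √(7.5²+7.8²+10.2²) = √221.13 = 14.870


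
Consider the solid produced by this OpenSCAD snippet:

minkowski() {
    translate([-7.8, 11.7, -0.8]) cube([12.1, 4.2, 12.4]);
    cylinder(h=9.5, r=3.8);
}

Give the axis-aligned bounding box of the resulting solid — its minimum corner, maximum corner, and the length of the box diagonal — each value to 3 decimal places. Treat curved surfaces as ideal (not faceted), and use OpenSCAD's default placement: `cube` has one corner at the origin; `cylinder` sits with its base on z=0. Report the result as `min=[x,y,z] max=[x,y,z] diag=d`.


min=[-11.600,7.900,-0.800] max=[8.100,19.700,21.100] diag=31.732

A = translate([-7.8, 11.7, -0.8]) cube([12.1, 4.2, 12.4]) → bbox [-7.8,11.7,-0.8] .. [4.3,15.9,11.6]
B = cylinder(h=9.5, r=3.8) → bbox [-3.8,-3.8,0] .. [3.8,3.8,9.5]
lo = A.lo+B.lo = [-7.8-3.8, 11.7-3.8, -0.8+0] = [-11.600,7.900,-0.800]
hi = A.hi+B.hi = [4.3+3.8, 15.9+3.8, 11.6+9.5] = [8.100,19.700,21.100]
diag = √(19.7²+11.8²+21.9²) = √1006.94 = 31.732


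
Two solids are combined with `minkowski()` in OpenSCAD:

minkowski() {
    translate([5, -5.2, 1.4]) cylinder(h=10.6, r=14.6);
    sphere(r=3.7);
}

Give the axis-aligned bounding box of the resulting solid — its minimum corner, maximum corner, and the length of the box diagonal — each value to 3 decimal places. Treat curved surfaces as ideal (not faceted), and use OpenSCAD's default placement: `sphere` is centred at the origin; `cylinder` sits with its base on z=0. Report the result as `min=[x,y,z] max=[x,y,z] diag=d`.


A = translate([5, -5.2, 1.4]) cylinder(h=10.6, r=14.6) → bbox [-9.6,-19.8,1.4] .. [19.6,9.4,12]
B = sphere(r=3.7) → bbox [-3.7,-3.7,-3.7] .. [3.7,3.7,3.7]
lo = A.lo+B.lo = [-9.6-3.7, -19.8-3.7, 1.4-3.7] = [-13.300,-23.500,-2.300]
hi = A.hi+B.hi = [19.6+3.7, 9.4+3.7, 12+3.7] = [23.300,13.100,15.700]
diag = √(36.6²+36.6²+18²) = √3003.12 = 54.801

min=[-13.300,-23.500,-2.300] max=[23.300,13.100,15.700] diag=54.801
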